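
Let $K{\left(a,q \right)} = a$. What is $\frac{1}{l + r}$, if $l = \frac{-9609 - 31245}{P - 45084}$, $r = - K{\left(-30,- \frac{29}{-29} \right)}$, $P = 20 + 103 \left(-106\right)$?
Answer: $\frac{27991}{860157} \approx 0.032542$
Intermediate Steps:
$P = -10898$ ($P = 20 - 10918 = -10898$)
$r = 30$ ($r = \left(-1\right) \left(-30\right) = 30$)
$l = \frac{20427}{27991}$ ($l = \frac{-9609 - 31245}{-10898 - 45084} = - \frac{40854}{-55982} = \left(-40854\right) \left(- \frac{1}{55982}\right) = \frac{20427}{27991} \approx 0.72977$)
$\frac{1}{l + r} = \frac{1}{\frac{20427}{27991} + 30} = \frac{1}{\frac{860157}{27991}} = \frac{27991}{860157}$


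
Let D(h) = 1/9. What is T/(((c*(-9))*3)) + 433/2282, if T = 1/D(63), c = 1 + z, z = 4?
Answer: 4213/34230 ≈ 0.12308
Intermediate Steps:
D(h) = 1/9
c = 5 (c = 1 + 4 = 5)
T = 9 (T = 1/(1/9) = 9)
T/(((c*(-9))*3)) + 433/2282 = 9/(((5*(-9))*3)) + 433/2282 = 9/((-45*3)) + 433*(1/2282) = 9/(-135) + 433/2282 = 9*(-1/135) + 433/2282 = -1/15 + 433/2282 = 4213/34230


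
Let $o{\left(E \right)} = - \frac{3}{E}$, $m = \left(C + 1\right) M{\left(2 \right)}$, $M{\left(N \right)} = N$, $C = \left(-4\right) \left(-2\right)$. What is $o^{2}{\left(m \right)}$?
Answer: $\frac{1}{36} \approx 0.027778$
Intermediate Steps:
$C = 8$
$m = 18$ ($m = \left(8 + 1\right) 2 = 9 \cdot 2 = 18$)
$o^{2}{\left(m \right)} = \left(- \frac{3}{18}\right)^{2} = \left(\left(-3\right) \frac{1}{18}\right)^{2} = \left(- \frac{1}{6}\right)^{2} = \frac{1}{36}$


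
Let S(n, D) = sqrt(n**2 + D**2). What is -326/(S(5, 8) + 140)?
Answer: -45640/19511 + 326*sqrt(89)/19511 ≈ -2.1816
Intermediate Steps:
S(n, D) = sqrt(D**2 + n**2)
-326/(S(5, 8) + 140) = -326/(sqrt(8**2 + 5**2) + 140) = -326/(sqrt(64 + 25) + 140) = -326/(sqrt(89) + 140) = -326/(140 + sqrt(89))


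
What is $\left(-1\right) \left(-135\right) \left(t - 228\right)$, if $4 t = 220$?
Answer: $-23355$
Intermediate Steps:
$t = 55$ ($t = \frac{1}{4} \cdot 220 = 55$)
$\left(-1\right) \left(-135\right) \left(t - 228\right) = \left(-1\right) \left(-135\right) \left(55 - 228\right) = 135 \left(-173\right) = -23355$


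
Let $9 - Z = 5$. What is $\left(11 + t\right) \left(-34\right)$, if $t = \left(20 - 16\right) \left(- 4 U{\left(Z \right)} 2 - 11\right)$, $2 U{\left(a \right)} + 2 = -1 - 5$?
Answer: $-3230$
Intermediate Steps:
$Z = 4$ ($Z = 9 - 5 = 4$)
$U{\left(a \right)} = -4$ ($U{\left(a \right)} = -1 + \frac{-1 - 5}{2} = -1 + \frac{1}{2} \left(-6\right) = -1 - 3 = -4$)
$t = 84$ ($t = \left(20 - 16\right) \left(\left(-4\right) \left(-4\right) 2 - 11\right) = 4 \left(16 \cdot 2 - 11\right) = 4 \left(32 - 11\right) = 4 \cdot 21 = 84$)
$\left(11 + t\right) \left(-34\right) = \left(11 + 84\right) \left(-34\right) = 95 \left(-34\right) = -3230$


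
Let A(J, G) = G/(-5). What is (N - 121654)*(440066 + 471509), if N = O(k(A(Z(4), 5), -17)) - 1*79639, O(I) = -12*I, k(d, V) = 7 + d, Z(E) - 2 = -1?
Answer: -183559299875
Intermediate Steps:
Z(E) = 1 (Z(E) = 2 - 1 = 1)
A(J, G) = -G/5 (A(J, G) = G*(-1/5) = -G/5)
N = -79711 (N = -12*(7 - 1/5*5) - 1*79639 = -12*(7 - 1) - 79639 = -12*6 - 79639 = -72 - 79639 = -79711)
(N - 121654)*(440066 + 471509) = (-79711 - 121654)*(440066 + 471509) = -201365*911575 = -183559299875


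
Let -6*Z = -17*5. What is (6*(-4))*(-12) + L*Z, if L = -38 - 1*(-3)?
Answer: -1247/6 ≈ -207.83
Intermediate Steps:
Z = 85/6 (Z = -(-17)*5/6 = -⅙*(-85) = 85/6 ≈ 14.167)
L = -35 (L = -38 + 3 = -35)
(6*(-4))*(-12) + L*Z = (6*(-4))*(-12) - 35*85/6 = -24*(-12) - 2975/6 = 288 - 2975/6 = -1247/6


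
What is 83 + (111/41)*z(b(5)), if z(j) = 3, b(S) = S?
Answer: 3736/41 ≈ 91.122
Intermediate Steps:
83 + (111/41)*z(b(5)) = 83 + (111/41)*3 = 83 + 333/41 = 3736/41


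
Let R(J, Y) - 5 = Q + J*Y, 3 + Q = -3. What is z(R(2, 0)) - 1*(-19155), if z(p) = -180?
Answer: 18975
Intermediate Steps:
Q = -6 (Q = -3 - 3 = -6)
R(J, Y) = -1 + J*Y (R(J, Y) = 5 + (-6 + J*Y) = -1 + J*Y)
z(R(2, 0)) - 1*(-19155) = -180 - 1*(-19155) = -180 + 19155 = 18975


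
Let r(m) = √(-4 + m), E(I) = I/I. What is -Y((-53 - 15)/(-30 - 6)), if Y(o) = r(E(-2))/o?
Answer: -9*I*√3/17 ≈ -0.91697*I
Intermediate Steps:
E(I) = 1
Y(o) = I*√3/o (Y(o) = √(-4 + 1)/o = √(-3)/o = (I*√3)/o = I*√3/o)
-Y((-53 - 15)/(-30 - 6)) = -I*√3/((-53 - 15)/(-30 - 6)) = -I*√3/((-68/(-36))) = -I*√3/((-68*(-1/36))) = -I*√3/17/9 = -I*√3*9/17 = -9*I*√3/17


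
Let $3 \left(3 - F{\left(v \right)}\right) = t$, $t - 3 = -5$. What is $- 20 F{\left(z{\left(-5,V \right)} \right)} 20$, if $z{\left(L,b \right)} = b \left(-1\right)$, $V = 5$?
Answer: $- \frac{4400}{3} \approx -1466.7$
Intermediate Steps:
$z{\left(L,b \right)} = - b$
$t = -2$ ($t = 3 - 5 = -2$)
$F{\left(v \right)} = \frac{11}{3}$ ($F{\left(v \right)} = 3 - - \frac{2}{3} = 3 + \frac{2}{3} = \frac{11}{3}$)
$- 20 F{\left(z{\left(-5,V \right)} \right)} 20 = \left(-20\right) \frac{11}{3} \cdot 20 = \left(- \frac{220}{3}\right) 20 = - \frac{4400}{3}$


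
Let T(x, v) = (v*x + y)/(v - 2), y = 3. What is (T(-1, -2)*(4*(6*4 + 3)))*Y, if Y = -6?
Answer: 810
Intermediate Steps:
T(x, v) = (3 + v*x)/(-2 + v) (T(x, v) = (v*x + 3)/(v - 2) = (3 + v*x)/(-2 + v))
(T(-1, -2)*(4*(6*4 + 3)))*Y = (((3 - 2*(-1))/(-2 - 2))*(4*(6*4 + 3)))*(-6) = (((3 + 2)/(-4))*(4*(24 + 3)))*(-6) = ((-¼*5)*(4*27))*(-6) = -5/4*108*(-6) = -135*(-6) = 810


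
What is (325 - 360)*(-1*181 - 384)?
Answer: 19775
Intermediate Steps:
(325 - 360)*(-1*181 - 384) = -35*(-181 - 384) = -35*(-565) = 19775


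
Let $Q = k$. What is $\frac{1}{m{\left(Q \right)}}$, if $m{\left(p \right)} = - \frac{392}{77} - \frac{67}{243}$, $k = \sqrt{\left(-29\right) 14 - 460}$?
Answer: $- \frac{2673}{14345} \approx -0.18634$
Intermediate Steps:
$k = i \sqrt{866}$ ($k = \sqrt{-406 - 460} = \sqrt{-866} = i \sqrt{866} \approx 29.428 i$)
$Q = i \sqrt{866} \approx 29.428 i$
$m{\left(p \right)} = - \frac{14345}{2673}$ ($m{\left(p \right)} = \left(-392\right) \frac{1}{77} - \frac{67}{243} = - \frac{56}{11} - \frac{67}{243} = - \frac{14345}{2673}$)
$\frac{1}{m{\left(Q \right)}} = \frac{1}{- \frac{14345}{2673}} = - \frac{2673}{14345}$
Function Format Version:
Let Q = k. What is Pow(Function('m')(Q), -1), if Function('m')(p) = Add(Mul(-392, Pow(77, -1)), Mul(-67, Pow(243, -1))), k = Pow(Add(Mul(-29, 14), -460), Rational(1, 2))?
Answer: Rational(-2673, 14345) ≈ -0.18634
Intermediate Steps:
k = Mul(I, Pow(866, Rational(1, 2))) (k = Pow(Add(-406, -460), Rational(1, 2)) = Pow(-866, Rational(1, 2)) = Mul(I, Pow(866, Rational(1, 2))) ≈ Mul(29.428, I))
Q = Mul(I, Pow(866, Rational(1, 2))) ≈ Mul(29.428, I)
Function('m')(p) = Rational(-14345, 2673) (Function('m')(p) = Add(Mul(-392, Rational(1, 77)), Mul(-67, Rational(1, 243))) = Add(Rational(-56, 11), Rational(-67, 243)) = Rational(-14345, 2673))
Pow(Function('m')(Q), -1) = Pow(Rational(-14345, 2673), -1) = Rational(-2673, 14345)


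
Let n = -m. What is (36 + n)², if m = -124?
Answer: 25600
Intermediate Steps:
n = 124 (n = -1*(-124) = 124)
(36 + n)² = (36 + 124)² = 160² = 25600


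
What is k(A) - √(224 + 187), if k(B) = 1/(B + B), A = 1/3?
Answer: 3/2 - √411 ≈ -18.773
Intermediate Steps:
A = ⅓ ≈ 0.33333
k(B) = 1/(2*B)
k(A) - √(224 + 187) = 1/(2*(⅓)) - √(224 + 187) = (½)*3 - √411 = 3/2 - √411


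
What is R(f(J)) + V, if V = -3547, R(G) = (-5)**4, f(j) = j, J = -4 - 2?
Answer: -2922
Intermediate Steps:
J = -6
R(G) = 625
R(f(J)) + V = 625 - 3547 = -2922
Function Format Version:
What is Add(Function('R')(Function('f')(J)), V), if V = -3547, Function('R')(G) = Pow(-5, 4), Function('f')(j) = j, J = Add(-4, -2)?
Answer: -2922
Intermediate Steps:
J = -6
Function('R')(G) = 625
Add(Function('R')(Function('f')(J)), V) = Add(625, -3547) = -2922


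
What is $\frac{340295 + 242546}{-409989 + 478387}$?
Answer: $\frac{582841}{68398} \approx 8.5213$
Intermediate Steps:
$\frac{340295 + 242546}{-409989 + 478387} = \frac{582841}{68398}$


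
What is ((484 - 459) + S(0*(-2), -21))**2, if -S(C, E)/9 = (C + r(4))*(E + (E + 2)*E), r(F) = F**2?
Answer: 2960121649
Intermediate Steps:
S(C, E) = -9*(16 + C)*(E + E*(2 + E)) (S(C, E) = -9*(C + 4**2)*(E + (E + 2)*E) = -9*(C + 16)*(E + (2 + E)*E) = -9*(16 + C)*(E + E*(2 + E)))
((484 - 459) + S(0*(-2), -21))**2 = ((484 - 459) - 9*(-21)*(48 + 3*(0*(-2)) + 16*(-21) + (0*(-2))*(-21)))**2 = (25 - 9*(-21)*(48 + 3*0 - 336 + 0*(-21)))**2 = (25 - 9*(-21)*(48 + 0 - 336 + 0))**2 = (25 - 9*(-21)*(-288))**2 = (25 - 54432)**2 = (-54407)**2 = 2960121649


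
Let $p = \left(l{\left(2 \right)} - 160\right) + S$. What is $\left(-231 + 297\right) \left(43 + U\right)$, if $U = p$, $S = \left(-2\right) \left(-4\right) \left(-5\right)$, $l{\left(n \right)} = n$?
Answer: $-10230$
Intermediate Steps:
$S = -40$ ($S = 8 \left(-5\right) = -40$)
$p = -198$ ($p = \left(2 - 160\right) - 40 = -158 - 40 = -198$)
$U = -198$
$\left(-231 + 297\right) \left(43 + U\right) = \left(-231 + 297\right) \left(43 - 198\right) = 66 \left(-155\right) = -10230$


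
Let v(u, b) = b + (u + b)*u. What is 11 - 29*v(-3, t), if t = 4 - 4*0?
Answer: -18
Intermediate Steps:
t = 4 (t = 4 + 0 = 4)
v(u, b) = b + u*(b + u) (v(u, b) = b + (b + u)*u = b + u*(b + u))
11 - 29*v(-3, t) = 11 - 29*(4 + (-3)**2 + 4*(-3)) = 11 - 29*(4 + 9 - 12) = 11 - 29*1 = 11 - 29 = -18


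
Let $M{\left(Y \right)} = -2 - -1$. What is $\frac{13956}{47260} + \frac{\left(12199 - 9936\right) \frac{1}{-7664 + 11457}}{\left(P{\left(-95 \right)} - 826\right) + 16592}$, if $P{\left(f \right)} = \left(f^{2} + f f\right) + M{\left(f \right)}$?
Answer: $\frac{17901076264}{60615815417} \approx 0.29532$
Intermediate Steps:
$M{\left(Y \right)} = -1$ ($M{\left(Y \right)} = -2 + 1 = -1$)
$P{\left(f \right)} = -1 + 2 f^{2}$ ($P{\left(f \right)} = \left(f^{2} + f f\right) - 1 = \left(f^{2} + f^{2}\right) - 1 = 2 f^{2} - 1 = -1 + 2 f^{2}$)
$\frac{13956}{47260} + \frac{\left(12199 - 9936\right) \frac{1}{-7664 + 11457}}{\left(P{\left(-95 \right)} - 826\right) + 16592} = \frac{13956}{47260} + \frac{\left(12199 - 9936\right) \frac{1}{-7664 + 11457}}{\left(\left(-1 + 2 \left(-95\right)^{2}\right) - 826\right) + 16592} = 13956 \cdot \frac{1}{47260} + \frac{2263 \cdot \frac{1}{3793}}{\left(\left(-1 + 2 \cdot 9025\right) - 826\right) + 16592} = \frac{3489}{11815} + \frac{2263 \cdot \frac{1}{3793}}{\left(\left(-1 + 18050\right) - 826\right) + 16592} = \frac{3489}{11815} + \frac{2263}{3793 \left(\left(18049 - 826\right) + 16592\right)} = \frac{3489}{11815} + \frac{2263}{3793 \left(17223 + 16592\right)} = \frac{3489}{11815} + \frac{2263}{3793 \cdot 33815} = \frac{3489}{11815} + \frac{2263}{3793} \cdot \frac{1}{33815} = \frac{3489}{11815} + \frac{2263}{128260295} = \frac{17901076264}{60615815417}$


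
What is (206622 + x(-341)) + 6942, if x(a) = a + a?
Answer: 212882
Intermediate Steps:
x(a) = 2*a
(206622 + x(-341)) + 6942 = (206622 + 2*(-341)) + 6942 = (206622 - 682) + 6942 = 205940 + 6942 = 212882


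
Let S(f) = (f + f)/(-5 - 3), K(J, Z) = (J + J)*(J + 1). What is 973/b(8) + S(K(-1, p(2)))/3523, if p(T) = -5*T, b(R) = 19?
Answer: 973/19 ≈ 51.211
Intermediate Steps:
K(J, Z) = 2*J*(1 + J) (K(J, Z) = (2*J)*(1 + J) = 2*J*(1 + J))
S(f) = -f/4 (S(f) = (2*f)/(-8) = (2*f)*(-⅛) = -f/4)
973/b(8) + S(K(-1, p(2)))/3523 = 973/19 - (-1)*(1 - 1)/2/3523 = 973*(1/19) - (-1)*0/2*(1/3523) = 973/19 - ¼*0*(1/3523) = 973/19 + 0*(1/3523) = 973/19 + 0 = 973/19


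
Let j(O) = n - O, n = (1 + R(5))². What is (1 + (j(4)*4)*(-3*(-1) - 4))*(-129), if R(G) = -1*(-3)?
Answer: 6063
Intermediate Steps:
R(G) = 3
n = 16 (n = (1 + 3)² = 4² = 16)
j(O) = 16 - O
(1 + (j(4)*4)*(-3*(-1) - 4))*(-129) = (1 + ((16 - 1*4)*4)*(-3*(-1) - 4))*(-129) = (1 + ((16 - 4)*4)*(3 - 4))*(-129) = (1 + (12*4)*(-1))*(-129) = (1 + 48*(-1))*(-129) = (1 - 48)*(-129) = -47*(-129) = 6063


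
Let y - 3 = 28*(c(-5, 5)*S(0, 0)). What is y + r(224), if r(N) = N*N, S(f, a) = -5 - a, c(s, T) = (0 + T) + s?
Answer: 50179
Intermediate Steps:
c(s, T) = T + s
r(N) = N²
y = 3 (y = 3 + 28*((5 - 5)*(-5 - 1*0)) = 3 + 28*(0*(-5 + 0)) = 3 + 28*(0*(-5)) = 3 + 28*0 = 3 + 0 = 3)
y + r(224) = 3 + 224² = 3 + 50176 = 50179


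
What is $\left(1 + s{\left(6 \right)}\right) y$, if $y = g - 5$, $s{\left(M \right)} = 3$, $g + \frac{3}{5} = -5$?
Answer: $- \frac{212}{5} \approx -42.4$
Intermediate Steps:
$g = - \frac{28}{5}$ ($g = - \frac{3}{5} - 5 = - \frac{28}{5} \approx -5.6$)
$y = - \frac{53}{5}$ ($y = - \frac{28}{5} - 5 = - \frac{53}{5} \approx -10.6$)
$\left(1 + s{\left(6 \right)}\right) y = \left(1 + 3\right) \left(- \frac{53}{5}\right) = 4 \left(- \frac{53}{5}\right) = - \frac{212}{5}$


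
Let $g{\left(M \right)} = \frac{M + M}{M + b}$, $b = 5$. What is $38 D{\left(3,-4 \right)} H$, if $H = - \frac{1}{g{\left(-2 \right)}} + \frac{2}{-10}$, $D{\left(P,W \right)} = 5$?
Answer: $\frac{209}{2} \approx 104.5$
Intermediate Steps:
$g{\left(M \right)} = \frac{2 M}{5 + M}$ ($g{\left(M \right)} = \frac{M + M}{M + 5} = \frac{2 M}{5 + M}$)
$H = \frac{11}{20}$ ($H = - \frac{1}{2 \left(-2\right) \frac{1}{5 - 2}} + \frac{2}{-10} = - \frac{1}{2 \left(-2\right) \frac{1}{3}} + 2 \left(- \frac{1}{10}\right) = - \frac{1}{2 \left(-2\right) \frac{1}{3}} - \frac{1}{5} = - \frac{1}{- \frac{4}{3}} - \frac{1}{5} = \left(-1\right) \left(- \frac{3}{4}\right) - \frac{1}{5} = \frac{3}{4} - \frac{1}{5} = \frac{11}{20} \approx 0.55$)
$38 D{\left(3,-4 \right)} H = 38 \cdot 5 \cdot \frac{11}{20} = 190 \cdot \frac{11}{20} = \frac{209}{2}$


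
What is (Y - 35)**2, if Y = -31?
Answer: 4356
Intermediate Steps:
(Y - 35)**2 = (-31 - 35)**2 = (-66)**2 = 4356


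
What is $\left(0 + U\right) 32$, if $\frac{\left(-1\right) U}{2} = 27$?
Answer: $-1728$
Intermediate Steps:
$U = -54$ ($U = \left(-2\right) 27 = -54$)
$\left(0 + U\right) 32 = \left(0 - 54\right) 32 = \left(-54\right) 32 = -1728$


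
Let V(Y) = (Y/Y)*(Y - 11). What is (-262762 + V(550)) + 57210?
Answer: -205013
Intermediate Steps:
V(Y) = -11 + Y (V(Y) = 1*(-11 + Y) = -11 + Y)
(-262762 + V(550)) + 57210 = (-262762 + (-11 + 550)) + 57210 = (-262762 + 539) + 57210 = -262223 + 57210 = -205013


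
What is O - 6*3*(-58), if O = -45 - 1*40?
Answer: 959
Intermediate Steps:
O = -85 (O = -45 - 40 = -85)
O - 6*3*(-58) = -85 - 6*3*(-58) = -85 - 18*(-58) = -85 + 1044 = 959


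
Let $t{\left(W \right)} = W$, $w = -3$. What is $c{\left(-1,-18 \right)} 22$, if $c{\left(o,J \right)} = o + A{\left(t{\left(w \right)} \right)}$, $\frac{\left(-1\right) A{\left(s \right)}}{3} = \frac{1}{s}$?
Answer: $0$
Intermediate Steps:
$A{\left(s \right)} = - \frac{3}{s}$
$c{\left(o,J \right)} = 1 + o$ ($c{\left(o,J \right)} = o - \frac{3}{-3} = o - -1 = o + 1 = 1 + o$)
$c{\left(-1,-18 \right)} 22 = \left(1 - 1\right) 22 = 0 \cdot 22 = 0$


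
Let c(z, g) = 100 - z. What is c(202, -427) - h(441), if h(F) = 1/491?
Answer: -50083/491 ≈ -102.00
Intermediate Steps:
h(F) = 1/491
c(202, -427) - h(441) = (100 - 1*202) - 1*1/491 = (100 - 202) - 1/491 = -102 - 1/491 = -50083/491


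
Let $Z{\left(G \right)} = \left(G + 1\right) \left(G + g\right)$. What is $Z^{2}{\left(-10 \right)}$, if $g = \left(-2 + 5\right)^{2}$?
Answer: $81$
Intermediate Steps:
$g = 9$ ($g = 3^{2} = 9$)
$Z{\left(G \right)} = \left(1 + G\right) \left(9 + G\right)$ ($Z{\left(G \right)} = \left(G + 1\right) \left(G + 9\right) = \left(1 + G\right) \left(9 + G\right)$)
$Z^{2}{\left(-10 \right)} = \left(9 + \left(-10\right)^{2} + 10 \left(-10\right)\right)^{2} = \left(9 + 100 - 100\right)^{2} = 9^{2} = 81$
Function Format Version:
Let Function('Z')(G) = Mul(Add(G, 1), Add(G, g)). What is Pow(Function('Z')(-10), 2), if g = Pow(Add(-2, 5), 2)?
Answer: 81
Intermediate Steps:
g = 9 (g = Pow(3, 2) = 9)
Function('Z')(G) = Mul(Add(1, G), Add(9, G)) (Function('Z')(G) = Mul(Add(G, 1), Add(G, 9)) = Mul(Add(1, G), Add(9, G)))
Pow(Function('Z')(-10), 2) = Pow(Add(9, Pow(-10, 2), Mul(10, -10)), 2) = Pow(Add(9, 100, -100), 2) = Pow(9, 2) = 81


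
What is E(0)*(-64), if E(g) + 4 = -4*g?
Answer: 256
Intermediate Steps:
E(g) = -4 - 4*g
E(0)*(-64) = (-4 - 4*0)*(-64) = (-4 + 0)*(-64) = -4*(-64) = 256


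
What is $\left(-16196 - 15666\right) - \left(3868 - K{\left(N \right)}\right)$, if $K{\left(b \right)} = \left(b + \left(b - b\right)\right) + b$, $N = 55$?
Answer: $-35620$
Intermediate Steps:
$K{\left(b \right)} = 2 b$ ($K{\left(b \right)} = \left(b + 0\right) + b = b + b = 2 b$)
$\left(-16196 - 15666\right) - \left(3868 - K{\left(N \right)}\right) = \left(-16196 - 15666\right) - \left(3868 - 2 \cdot 55\right) = \left(-16196 - 15666\right) - \left(3868 - 110\right) = -31862 - \left(3868 - 110\right) = -31862 - 3758 = -35620$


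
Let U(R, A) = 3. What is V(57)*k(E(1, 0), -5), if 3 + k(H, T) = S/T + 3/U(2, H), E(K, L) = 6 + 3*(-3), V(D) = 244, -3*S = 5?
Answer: -1220/3 ≈ -406.67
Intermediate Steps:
S = -5/3 (S = -⅓*5 = -5/3 ≈ -1.6667)
E(K, L) = -3 (E(K, L) = 6 - 9 = -3)
k(H, T) = -2 - 5/(3*T) (k(H, T) = -3 + (-5/(3*T) + 3/3) = -3 + (-5/(3*T) + 3*(⅓)) = -3 + (-5/(3*T) + 1) = -3 + (1 - 5/(3*T)) = -2 - 5/(3*T))
V(57)*k(E(1, 0), -5) = 244*(-2 - 5/3/(-5)) = 244*(-2 - 5/3*(-⅕)) = 244*(-2 + ⅓) = 244*(-5/3) = -1220/3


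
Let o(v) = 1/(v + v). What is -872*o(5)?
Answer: -436/5 ≈ -87.200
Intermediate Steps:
o(v) = 1/(2*v)
-872*o(5) = -436/5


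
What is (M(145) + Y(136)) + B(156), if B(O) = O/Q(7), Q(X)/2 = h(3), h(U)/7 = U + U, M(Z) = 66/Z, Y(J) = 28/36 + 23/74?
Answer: 2298977/675990 ≈ 3.4009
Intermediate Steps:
Y(J) = 725/666 (Y(J) = 28*(1/36) + 23*(1/74) = 7/9 + 23/74 = 725/666)
h(U) = 14*U (h(U) = 7*(U + U) = 7*(2*U) = 14*U)
Q(X) = 84 (Q(X) = 2*(14*3) = 2*42 = 84)
B(O) = O/84
(M(145) + Y(136)) + B(156) = (66/145 + 725/666) + (1/84)*156 = (66*(1/145) + 725/666) + 13/7 = (66/145 + 725/666) + 13/7 = 149081/96570 + 13/7 = 2298977/675990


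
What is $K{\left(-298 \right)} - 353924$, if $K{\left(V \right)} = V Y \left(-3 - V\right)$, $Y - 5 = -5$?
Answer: $-353924$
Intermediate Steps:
$Y = 0$ ($Y = 5 - 5 = 0$)
$K{\left(V \right)} = 0$ ($K{\left(V \right)} = V 0 \left(-3 - V\right) = 0 \left(-3 - V\right) = 0$)
$K{\left(-298 \right)} - 353924 = 0 - 353924 = -353924$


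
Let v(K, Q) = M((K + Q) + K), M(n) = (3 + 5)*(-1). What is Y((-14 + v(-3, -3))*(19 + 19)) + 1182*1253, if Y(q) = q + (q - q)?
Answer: 1480210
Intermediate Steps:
M(n) = -8 (M(n) = 8*(-1) = -8)
v(K, Q) = -8
Y(q) = q (Y(q) = q + 0 = q)
Y((-14 + v(-3, -3))*(19 + 19)) + 1182*1253 = (-14 - 8)*(19 + 19) + 1182*1253 = -22*38 + 1481046 = -836 + 1481046 = 1480210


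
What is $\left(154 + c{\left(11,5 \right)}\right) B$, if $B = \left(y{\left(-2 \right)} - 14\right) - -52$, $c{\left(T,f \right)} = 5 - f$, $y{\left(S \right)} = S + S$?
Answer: $5236$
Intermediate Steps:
$y{\left(S \right)} = 2 S$
$B = 34$ ($B = \left(2 \left(-2\right) - 14\right) - -52 = \left(-4 - 14\right) + 52 = -18 + 52 = 34$)
$\left(154 + c{\left(11,5 \right)}\right) B = \left(154 + \left(5 - 5\right)\right) 34 = \left(154 + 0\right) 34 = 154 \cdot 34 = 5236$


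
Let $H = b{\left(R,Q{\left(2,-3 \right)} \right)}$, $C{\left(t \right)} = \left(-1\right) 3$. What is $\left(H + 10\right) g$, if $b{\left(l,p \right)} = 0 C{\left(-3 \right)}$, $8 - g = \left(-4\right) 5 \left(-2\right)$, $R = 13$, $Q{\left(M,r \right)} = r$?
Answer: $-320$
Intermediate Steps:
$C{\left(t \right)} = -3$
$g = -32$ ($g = 8 - \left(-4\right) 5 \left(-2\right) = 8 - \left(-20\right) \left(-2\right) = 8 - 40 = -32$)
$b{\left(l,p \right)} = 0$ ($b{\left(l,p \right)} = 0 \left(-3\right) = 0$)
$H = 0$
$\left(H + 10\right) g = \left(0 + 10\right) \left(-32\right) = 10 \left(-32\right) = -320$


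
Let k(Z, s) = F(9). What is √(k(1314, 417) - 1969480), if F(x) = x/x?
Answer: 3*I*√218831 ≈ 1403.4*I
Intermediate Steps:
F(x) = 1
k(Z, s) = 1
√(k(1314, 417) - 1969480) = √(1 - 1969480) = √(-1969479) = 3*I*√218831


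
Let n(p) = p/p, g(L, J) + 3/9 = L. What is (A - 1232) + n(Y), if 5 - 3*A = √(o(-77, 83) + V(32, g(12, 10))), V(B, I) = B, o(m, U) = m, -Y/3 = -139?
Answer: -3688/3 - I*√5 ≈ -1229.3 - 2.2361*I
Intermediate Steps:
Y = 417 (Y = -3*(-139) = 417)
g(L, J) = -⅓ + L
n(p) = 1
A = 5/3 - I*√5 (A = 5/3 - √(-77 + 32)/3 = 5/3 - I*√5 ≈ 1.6667 - 2.2361*I)
(A - 1232) + n(Y) = ((5/3 - I*√5) - 1232) + 1 = (-3691/3 - I*√5) + 1 = -3688/3 - I*√5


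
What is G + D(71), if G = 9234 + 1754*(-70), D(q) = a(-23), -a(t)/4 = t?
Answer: -113454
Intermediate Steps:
a(t) = -4*t
D(q) = 92 (D(q) = -4*(-23) = 92)
G = -113546 (G = 9234 - 122780 = -113546)
G + D(71) = -113546 + 92 = -113454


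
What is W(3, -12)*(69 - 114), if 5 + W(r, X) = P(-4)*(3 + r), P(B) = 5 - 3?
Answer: -315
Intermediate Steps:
P(B) = 2
W(r, X) = 1 + 2*r (W(r, X) = -5 + 2*(3 + r) = -5 + (6 + 2*r) = 1 + 2*r)
W(3, -12)*(69 - 114) = (1 + 2*3)*(69 - 114) = (1 + 6)*(-45) = 7*(-45) = -315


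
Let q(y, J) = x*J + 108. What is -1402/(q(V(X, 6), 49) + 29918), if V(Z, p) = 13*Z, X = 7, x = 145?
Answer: -1402/37131 ≈ -0.037758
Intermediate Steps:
q(y, J) = 108 + 145*J (q(y, J) = 145*J + 108 = 108 + 145*J)
-1402/(q(V(X, 6), 49) + 29918) = -1402/((108 + 145*49) + 29918) = -1402/((108 + 7105) + 29918) = -1402/(7213 + 29918) = -1402/37131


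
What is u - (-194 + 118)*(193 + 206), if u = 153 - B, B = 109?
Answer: 30368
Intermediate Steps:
u = 44 (u = 153 - 1*109 = 153 - 109 = 44)
u - (-194 + 118)*(193 + 206) = 44 - (-194 + 118)*(193 + 206) = 44 - (-76)*399 = 44 - 1*(-30324) = 44 + 30324 = 30368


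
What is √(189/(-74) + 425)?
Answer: √2313314/74 ≈ 20.553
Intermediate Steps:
√(189/(-74) + 425) = √(189*(-1/74) + 425) = √(-189/74 + 425) = √(31261/74) = √2313314/74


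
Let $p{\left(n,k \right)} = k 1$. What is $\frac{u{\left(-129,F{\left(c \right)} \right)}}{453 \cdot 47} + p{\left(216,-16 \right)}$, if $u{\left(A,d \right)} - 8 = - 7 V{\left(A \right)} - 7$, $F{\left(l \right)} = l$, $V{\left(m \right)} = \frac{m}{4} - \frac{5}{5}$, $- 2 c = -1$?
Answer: $- \frac{1361689}{85164} \approx -15.989$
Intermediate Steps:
$c = \frac{1}{2}$ ($c = \left(- \frac{1}{2}\right) \left(-1\right) = \frac{1}{2} \approx 0.5$)
$V{\left(m \right)} = -1 + \frac{m}{4}$ ($V{\left(m \right)} = m \frac{1}{4} - 1 = \frac{m}{4} - 1 = -1 + \frac{m}{4}$)
$p{\left(n,k \right)} = k$
$u{\left(A,d \right)} = 8 - \frac{7 A}{4}$ ($u{\left(A,d \right)} = 8 - \left(7 + 7 \left(-1 + \frac{A}{4}\right)\right) = 8 - \frac{7 A}{4}$)
$\frac{u{\left(-129,F{\left(c \right)} \right)}}{453 \cdot 47} + p{\left(216,-16 \right)} = \frac{8 - - \frac{903}{4}}{453 \cdot 47} - 16 = \frac{8 + \frac{903}{4}}{21291} - 16 = \frac{935}{4} \cdot \frac{1}{21291} - 16 = \frac{935}{85164} - 16 = - \frac{1361689}{85164}$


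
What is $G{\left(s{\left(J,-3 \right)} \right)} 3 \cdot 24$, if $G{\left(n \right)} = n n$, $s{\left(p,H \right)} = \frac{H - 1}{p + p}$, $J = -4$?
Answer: $18$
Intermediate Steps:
$s{\left(p,H \right)} = \frac{-1 + H}{2 p}$
$G{\left(n \right)} = n^{2}$
$G{\left(s{\left(J,-3 \right)} \right)} 3 \cdot 24 = \left(\frac{-1 - 3}{2 \left(-4\right)}\right)^{2} \cdot 3 \cdot 24 = \left(\frac{1}{2} \left(- \frac{1}{4}\right) \left(-4\right)\right)^{2} \cdot 3 \cdot 24 = \left(\frac{1}{2}\right)^{2} \cdot 3 \cdot 24 = \frac{1}{4} \cdot 3 \cdot 24 = \frac{3}{4} \cdot 24 = 18$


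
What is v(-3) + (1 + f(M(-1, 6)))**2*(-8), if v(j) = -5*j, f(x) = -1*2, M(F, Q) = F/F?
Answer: 7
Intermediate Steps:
M(F, Q) = 1
f(x) = -2
v(-3) + (1 + f(M(-1, 6)))**2*(-8) = -5*(-3) + (1 - 2)**2*(-8) = 15 + (-1)**2*(-8) = 15 + 1*(-8) = 15 - 8 = 7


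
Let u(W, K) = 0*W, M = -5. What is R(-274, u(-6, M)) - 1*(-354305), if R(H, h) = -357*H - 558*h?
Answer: 452123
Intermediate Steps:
u(W, K) = 0
R(H, h) = -558*h - 357*H
R(-274, u(-6, M)) - 1*(-354305) = (-558*0 - 357*(-274)) - 1*(-354305) = (0 + 97818) + 354305 = 97818 + 354305 = 452123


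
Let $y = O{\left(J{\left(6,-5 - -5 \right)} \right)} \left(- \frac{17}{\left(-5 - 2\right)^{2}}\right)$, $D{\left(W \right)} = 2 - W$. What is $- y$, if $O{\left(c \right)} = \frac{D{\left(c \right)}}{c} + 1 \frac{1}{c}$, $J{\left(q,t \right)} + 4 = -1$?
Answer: $- \frac{136}{245} \approx -0.5551$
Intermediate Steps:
$J{\left(q,t \right)} = -5$ ($J{\left(q,t \right)} = -4 - 1 = -5$)
$O{\left(c \right)} = \frac{1}{c} + \frac{2 - c}{c}$ ($O{\left(c \right)} = \frac{2 - c}{c} + 1 \frac{1}{c} = \frac{2 - c}{c} + \frac{1}{c} = \frac{1}{c} + \frac{2 - c}{c}$)
$y = \frac{136}{245}$ ($y = \frac{3 - -5}{-5} \left(- \frac{17}{\left(-5 - 2\right)^{2}}\right) = - \frac{3 + 5}{5} \left(- \frac{17}{\left(-7\right)^{2}}\right) = \left(- \frac{1}{5}\right) 8 \left(- \frac{17}{49}\right) = - \frac{8 \left(\left(-17\right) \frac{1}{49}\right)}{5} = \left(- \frac{8}{5}\right) \left(- \frac{17}{49}\right) = \frac{136}{245} \approx 0.5551$)
$- y = \left(-1\right) \frac{136}{245} = - \frac{136}{245}$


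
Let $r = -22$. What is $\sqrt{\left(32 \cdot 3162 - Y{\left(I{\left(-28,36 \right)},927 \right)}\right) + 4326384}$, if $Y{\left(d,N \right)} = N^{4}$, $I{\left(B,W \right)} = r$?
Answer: $3 i \sqrt{82049100297} \approx 8.5933 \cdot 10^{5} i$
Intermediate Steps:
$I{\left(B,W \right)} = -22$
$\sqrt{\left(32 \cdot 3162 - Y{\left(I{\left(-28,36 \right)},927 \right)}\right) + 4326384} = \sqrt{\left(32 \cdot 3162 - 927^{4}\right) + 4326384} = \sqrt{\left(101184 - 738446330241\right) + 4326384} = \sqrt{-738446229057 + 4326384} = \sqrt{-738441902673} = 3 i \sqrt{82049100297}$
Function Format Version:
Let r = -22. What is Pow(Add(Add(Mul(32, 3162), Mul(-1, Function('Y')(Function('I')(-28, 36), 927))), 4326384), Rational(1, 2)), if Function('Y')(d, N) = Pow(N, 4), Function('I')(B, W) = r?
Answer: Mul(3, I, Pow(82049100297, Rational(1, 2))) ≈ Mul(8.5933e+5, I)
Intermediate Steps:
Function('I')(B, W) = -22
Pow(Add(Add(Mul(32, 3162), Mul(-1, Function('Y')(Function('I')(-28, 36), 927))), 4326384), Rational(1, 2)) = Pow(Add(Add(Mul(32, 3162), Mul(-1, Pow(927, 4))), 4326384), Rational(1, 2)) = Pow(Add(Add(101184, Mul(-1, 738446330241)), 4326384), Rational(1, 2)) = Pow(Add(Add(101184, -738446330241), 4326384), Rational(1, 2)) = Pow(Add(-738446229057, 4326384), Rational(1, 2)) = Pow(-738441902673, Rational(1, 2)) = Mul(3, I, Pow(82049100297, Rational(1, 2)))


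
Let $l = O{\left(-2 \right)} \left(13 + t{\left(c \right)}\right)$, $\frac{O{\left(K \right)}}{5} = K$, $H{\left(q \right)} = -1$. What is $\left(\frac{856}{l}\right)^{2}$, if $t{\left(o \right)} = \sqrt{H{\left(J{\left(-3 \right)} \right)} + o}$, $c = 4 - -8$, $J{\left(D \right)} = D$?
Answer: $\frac{1648656}{31205} - \frac{1190696 \sqrt{11}}{156025} \approx 27.522$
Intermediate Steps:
$O{\left(K \right)} = 5 K$
$c = 12$ ($c = 4 + 8 = 12$)
$t{\left(o \right)} = \sqrt{-1 + o}$
$l = -130 - 10 \sqrt{11}$ ($l = 5 \left(-2\right) \left(13 + \sqrt{-1 + 12}\right) = - 10 \left(13 + \sqrt{11}\right) = -130 - 10 \sqrt{11} \approx -163.17$)
$\left(\frac{856}{l}\right)^{2} = \left(\frac{856}{-130 - 10 \sqrt{11}}\right)^{2} = \frac{732736}{\left(-130 - 10 \sqrt{11}\right)^{2}}$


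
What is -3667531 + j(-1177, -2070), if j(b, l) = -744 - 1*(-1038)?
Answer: -3667237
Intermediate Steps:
j(b, l) = 294 (j(b, l) = -744 + 1038 = 294)
-3667531 + j(-1177, -2070) = -3667531 + 294 = -3667237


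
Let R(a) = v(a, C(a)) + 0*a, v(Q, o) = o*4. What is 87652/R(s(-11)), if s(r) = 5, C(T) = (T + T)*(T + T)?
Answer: 21913/100 ≈ 219.13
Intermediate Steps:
C(T) = 4*T² (C(T) = (2*T)*(2*T) = 4*T²)
v(Q, o) = 4*o
R(a) = 16*a² (R(a) = 4*(4*a²) + 0*a = 16*a² + 0 = 16*a²)
87652/R(s(-11)) = 87652/((16*5²)) = 87652/((16*25)) = 87652/400 = 87652*(1/400) = 21913/100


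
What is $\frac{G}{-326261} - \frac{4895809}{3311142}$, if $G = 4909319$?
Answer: $- \frac{17852763872447}{1080296500062} \approx -16.526$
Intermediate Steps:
$\frac{G}{-326261} - \frac{4895809}{3311142} = \frac{4909319}{-326261} - \frac{4895809}{3311142} = 4909319 \left(- \frac{1}{326261}\right) - \frac{4895809}{3311142} = - \frac{4909319}{326261} - \frac{4895809}{3311142} = - \frac{17852763872447}{1080296500062}$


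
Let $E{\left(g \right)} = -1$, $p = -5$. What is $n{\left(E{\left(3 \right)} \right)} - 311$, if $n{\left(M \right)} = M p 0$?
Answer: $-311$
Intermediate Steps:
$n{\left(M \right)} = 0$ ($n{\left(M \right)} = M \left(-5\right) 0 = - 5 M 0 = 0$)
$n{\left(E{\left(3 \right)} \right)} - 311 = 0 - 311 = -311$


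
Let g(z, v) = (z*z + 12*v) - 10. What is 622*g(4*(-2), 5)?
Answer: 70908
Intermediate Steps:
g(z, v) = -10 + z² + 12*v (g(z, v) = (z² + 12*v) - 10 = -10 + z² + 12*v)
622*g(4*(-2), 5) = 622*(-10 + (4*(-2))² + 12*5) = 622*(-10 + (-8)² + 60) = 622*(-10 + 64 + 60) = 622*114 = 70908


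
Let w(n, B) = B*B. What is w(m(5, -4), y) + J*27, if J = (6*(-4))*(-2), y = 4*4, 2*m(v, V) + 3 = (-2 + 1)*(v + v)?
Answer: 1552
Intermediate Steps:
m(v, V) = -3/2 - v (m(v, V) = -3/2 + ((-2 + 1)*(v + v))/2 = -3/2 + (-2*v)/2 = -3/2 - v)
y = 16
w(n, B) = B²
J = 48 (J = -24*(-2) = 48)
w(m(5, -4), y) + J*27 = 16² + 48*27 = 256 + 1296 = 1552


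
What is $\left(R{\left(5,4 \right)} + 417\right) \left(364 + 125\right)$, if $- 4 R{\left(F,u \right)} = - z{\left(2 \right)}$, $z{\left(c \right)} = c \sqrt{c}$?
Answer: $203913 + \frac{489 \sqrt{2}}{2} \approx 2.0426 \cdot 10^{5}$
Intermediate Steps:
$z{\left(c \right)} = c^{\frac{3}{2}}$
$R{\left(F,u \right)} = \frac{\sqrt{2}}{2}$ ($R{\left(F,u \right)} = - \frac{\left(-1\right) 2^{\frac{3}{2}}}{4} = - \frac{\left(-1\right) 2 \sqrt{2}}{4} = - \frac{\left(-2\right) \sqrt{2}}{4} = \frac{\sqrt{2}}{2}$)
$\left(R{\left(5,4 \right)} + 417\right) \left(364 + 125\right) = \left(\frac{\sqrt{2}}{2} + 417\right) \left(364 + 125\right) = \left(417 + \frac{\sqrt{2}}{2}\right) 489 = 203913 + \frac{489 \sqrt{2}}{2}$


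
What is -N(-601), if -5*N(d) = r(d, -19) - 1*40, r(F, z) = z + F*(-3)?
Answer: 1744/5 ≈ 348.80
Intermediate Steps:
r(F, z) = z - 3*F
N(d) = 59/5 + 3*d/5 (N(d) = -((-19 - 3*d) - 1*40)/5 = -((-19 - 3*d) - 40)/5 = -(-59 - 3*d)/5 = 59/5 + 3*d/5)
-N(-601) = -(59/5 + (3/5)*(-601)) = -(59/5 - 1803/5) = -1*(-1744/5) = 1744/5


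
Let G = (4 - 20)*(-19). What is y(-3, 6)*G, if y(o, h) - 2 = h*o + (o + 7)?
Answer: -3648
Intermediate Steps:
y(o, h) = 9 + o + h*o (y(o, h) = 2 + (h*o + (o + 7)) = 2 + (h*o + (7 + o)) = 2 + (7 + o + h*o) = 9 + o + h*o)
G = 304 (G = -16*(-19) = 304)
y(-3, 6)*G = (9 - 3 + 6*(-3))*304 = (9 - 3 - 18)*304 = -12*304 = -3648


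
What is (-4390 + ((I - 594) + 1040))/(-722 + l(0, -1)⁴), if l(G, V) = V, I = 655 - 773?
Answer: 4062/721 ≈ 5.6338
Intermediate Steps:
I = -118
(-4390 + ((I - 594) + 1040))/(-722 + l(0, -1)⁴) = (-4390 + ((-118 - 594) + 1040))/(-722 + (-1)⁴) = (-4390 + (-712 + 1040))/(-722 + 1) = (-4390 + 328)/(-721) = -4062*(-1/721) = 4062/721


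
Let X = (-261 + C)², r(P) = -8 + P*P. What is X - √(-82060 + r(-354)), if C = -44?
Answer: 93025 - 4*√2703 ≈ 92817.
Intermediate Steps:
r(P) = -8 + P²
X = 93025 (X = (-261 - 44)² = (-305)² = 93025)
X - √(-82060 + r(-354)) = 93025 - √(-82060 + (-8 + (-354)²)) = 93025 - √(-82060 + (-8 + 125316)) = 93025 - √(-82060 + 125308) = 93025 - √43248 = 93025 - 4*√2703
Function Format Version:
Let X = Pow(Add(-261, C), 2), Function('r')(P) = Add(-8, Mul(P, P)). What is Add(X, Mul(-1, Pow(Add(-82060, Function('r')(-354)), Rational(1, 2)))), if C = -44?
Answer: Add(93025, Mul(-4, Pow(2703, Rational(1, 2)))) ≈ 92817.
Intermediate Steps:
Function('r')(P) = Add(-8, Pow(P, 2))
X = 93025 (X = Pow(Add(-261, -44), 2) = Pow(-305, 2) = 93025)
Add(X, Mul(-1, Pow(Add(-82060, Function('r')(-354)), Rational(1, 2)))) = Add(93025, Mul(-1, Pow(Add(-82060, Add(-8, Pow(-354, 2))), Rational(1, 2)))) = Add(93025, Mul(-1, Pow(Add(-82060, Add(-8, 125316)), Rational(1, 2)))) = Add(93025, Mul(-1, Pow(Add(-82060, 125308), Rational(1, 2)))) = Add(93025, Mul(-1, Pow(43248, Rational(1, 2)))) = Add(93025, Mul(-1, Mul(4, Pow(2703, Rational(1, 2))))) = Add(93025, Mul(-4, Pow(2703, Rational(1, 2))))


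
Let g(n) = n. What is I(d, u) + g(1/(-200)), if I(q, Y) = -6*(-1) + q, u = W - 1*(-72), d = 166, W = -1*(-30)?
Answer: 34399/200 ≈ 172.00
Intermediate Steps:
W = 30
u = 102 (u = 30 - 1*(-72) = 30 + 72 = 102)
I(q, Y) = 6 + q
I(d, u) + g(1/(-200)) = (6 + 166) + 1/(-200) = 172 - 1/200 = 34399/200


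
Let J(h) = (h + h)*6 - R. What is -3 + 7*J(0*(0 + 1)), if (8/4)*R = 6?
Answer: -24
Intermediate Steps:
R = 3 (R = (½)*6 = 3)
J(h) = -3 + 12*h (J(h) = (h + h)*6 - 1*3 = (2*h)*6 - 3 = 12*h - 3 = -3 + 12*h)
-3 + 7*J(0*(0 + 1)) = -3 + 7*(-3 + 12*(0*(0 + 1))) = -3 + 7*(-3 + 12*(0*1)) = -3 + 7*(-3 + 12*0) = -3 + 7*(-3 + 0) = -3 + 7*(-3) = -3 - 21 = -24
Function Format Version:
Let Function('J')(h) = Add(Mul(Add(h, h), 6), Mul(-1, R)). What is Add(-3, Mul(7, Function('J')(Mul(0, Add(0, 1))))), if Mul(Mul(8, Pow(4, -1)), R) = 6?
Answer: -24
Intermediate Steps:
R = 3 (R = Mul(Rational(1, 2), 6) = 3)
Function('J')(h) = Add(-3, Mul(12, h)) (Function('J')(h) = Add(Mul(Add(h, h), 6), Mul(-1, 3)) = Add(Mul(Mul(2, h), 6), -3) = Add(Mul(12, h), -3) = Add(-3, Mul(12, h)))
Add(-3, Mul(7, Function('J')(Mul(0, Add(0, 1))))) = Add(-3, Mul(7, Add(-3, Mul(12, Mul(0, Add(0, 1)))))) = Add(-3, Mul(7, Add(-3, Mul(12, Mul(0, 1))))) = Add(-3, Mul(7, Add(-3, Mul(12, 0)))) = Add(-3, Mul(7, Add(-3, 0))) = Add(-3, Mul(7, -3)) = Add(-3, -21) = -24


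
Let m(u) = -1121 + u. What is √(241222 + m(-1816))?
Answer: √238285 ≈ 488.14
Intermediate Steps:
√(241222 + m(-1816)) = √(241222 + (-1121 - 1816)) = √(241222 - 2937) = √238285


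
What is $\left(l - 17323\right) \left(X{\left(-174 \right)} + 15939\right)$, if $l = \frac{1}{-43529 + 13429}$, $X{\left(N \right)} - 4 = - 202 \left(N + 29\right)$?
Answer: $- \frac{23585494941133}{30100} \approx -7.8357 \cdot 10^{8}$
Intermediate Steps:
$X{\left(N \right)} = -5854 - 202 N$ ($X{\left(N \right)} = 4 - 202 \left(N + 29\right) = 4 - 202 \left(29 + N\right) = 4 - \left(5858 + 202 N\right) = -5854 - 202 N$)
$l = - \frac{1}{30100}$ ($l = \frac{1}{-30100} = - \frac{1}{30100} \approx -3.3223 \cdot 10^{-5}$)
$\left(l - 17323\right) \left(X{\left(-174 \right)} + 15939\right) = \left(- \frac{1}{30100} - 17323\right) \left(\left(-5854 - -35148\right) + 15939\right) = - \frac{521422301 \left(\left(-5854 + 35148\right) + 15939\right)}{30100} = - \frac{521422301 \left(29294 + 15939\right)}{30100} = \left(- \frac{521422301}{30100}\right) 45233 = - \frac{23585494941133}{30100}$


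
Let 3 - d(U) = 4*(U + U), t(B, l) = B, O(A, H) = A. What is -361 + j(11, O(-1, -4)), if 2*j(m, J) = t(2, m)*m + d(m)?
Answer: -785/2 ≈ -392.50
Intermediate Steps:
d(U) = 3 - 8*U (d(U) = 3 - 4*(U + U) = 3 - 4*2*U = 3 - 8*U)
j(m, J) = 3/2 - 3*m (j(m, J) = (2*m + (3 - 8*m))/2 = (3 - 6*m)/2 = 3/2 - 3*m)
-361 + j(11, O(-1, -4)) = -361 + (3/2 - 3*11) = -361 + (3/2 - 33) = -361 - 63/2 = -785/2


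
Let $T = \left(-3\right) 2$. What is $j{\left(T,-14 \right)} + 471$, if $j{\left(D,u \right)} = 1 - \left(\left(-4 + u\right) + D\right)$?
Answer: $496$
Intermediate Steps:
$T = -6$
$j{\left(D,u \right)} = 5 - D - u$ ($j{\left(D,u \right)} = 1 - \left(-4 + D + u\right) = 5 - D - u$)
$j{\left(T,-14 \right)} + 471 = \left(5 - -6 - -14\right) + 471 = \left(5 + 6 + 14\right) + 471 = 25 + 471 = 496$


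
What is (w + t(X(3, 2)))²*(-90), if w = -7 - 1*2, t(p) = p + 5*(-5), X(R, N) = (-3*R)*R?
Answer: -334890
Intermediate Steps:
X(R, N) = -3*R²
t(p) = -25 + p (t(p) = p - 25 = -25 + p)
w = -9 (w = -7 - 2 = -9)
(w + t(X(3, 2)))²*(-90) = (-9 + (-25 - 3*3²))²*(-90) = (-9 + (-25 - 3*9))²*(-90) = (-9 + (-25 - 27))²*(-90) = (-9 - 52)²*(-90) = (-61)²*(-90) = 3721*(-90) = -334890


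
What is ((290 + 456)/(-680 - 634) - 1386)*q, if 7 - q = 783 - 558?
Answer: 198592550/657 ≈ 3.0227e+5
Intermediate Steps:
q = -218 (q = 7 - (783 - 558) = 7 - 1*225 = 7 - 225 = -218)
((290 + 456)/(-680 - 634) - 1386)*q = ((290 + 456)/(-680 - 634) - 1386)*(-218) = (746/(-1314) - 1386)*(-218) = (746*(-1/1314) - 1386)*(-218) = (-373/657 - 1386)*(-218) = -910975/657*(-218) = 198592550/657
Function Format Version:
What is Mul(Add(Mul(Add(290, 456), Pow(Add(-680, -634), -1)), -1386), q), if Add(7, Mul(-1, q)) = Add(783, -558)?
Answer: Rational(198592550, 657) ≈ 3.0227e+5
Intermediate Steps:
q = -218 (q = Add(7, Mul(-1, Add(783, -558))) = Add(7, Mul(-1, 225)) = Add(7, -225) = -218)
Mul(Add(Mul(Add(290, 456), Pow(Add(-680, -634), -1)), -1386), q) = Mul(Add(Mul(Add(290, 456), Pow(Add(-680, -634), -1)), -1386), -218) = Mul(Add(Mul(746, Pow(-1314, -1)), -1386), -218) = Mul(Add(Mul(746, Rational(-1, 1314)), -1386), -218) = Mul(Add(Rational(-373, 657), -1386), -218) = Mul(Rational(-910975, 657), -218) = Rational(198592550, 657)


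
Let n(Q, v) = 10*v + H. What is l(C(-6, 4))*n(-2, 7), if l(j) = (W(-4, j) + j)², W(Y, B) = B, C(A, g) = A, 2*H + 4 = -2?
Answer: 9648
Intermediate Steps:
H = -3 (H = -2 + (½)*(-2) = -2 - 1 = -3)
n(Q, v) = -3 + 10*v (n(Q, v) = 10*v - 3 = -3 + 10*v)
l(j) = 4*j² (l(j) = (j + j)² = (2*j)² = 4*j²)
l(C(-6, 4))*n(-2, 7) = (4*(-6)²)*(-3 + 10*7) = (4*36)*(-3 + 70) = 144*67 = 9648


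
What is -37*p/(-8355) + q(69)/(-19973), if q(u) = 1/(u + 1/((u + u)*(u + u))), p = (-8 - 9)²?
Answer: 280640416771073/219279155663355 ≈ 1.2798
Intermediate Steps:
p = 289 (p = (-17)² = 289)
q(u) = 1/(u + 1/(4*u²)) (q(u) = 1/(u + 1/((2*u)*(2*u))) = 1/(u + 1/(4*u²)))
-37*p/(-8355) + q(69)/(-19973) = -37*289/(-8355) + (4*69²/(1 + 4*69³))/(-19973) = -10693*(-1/8355) + (4*4761/(1 + 4*328509))*(-1/19973) = 10693/8355 + (4*4761/(1 + 1314036))*(-1/19973) = 10693/8355 + (4*4761/1314037)*(-1/19973) = 10693/8355 + (4*4761*(1/1314037))*(-1/19973) = 10693/8355 + (19044/1314037)*(-1/19973) = 10693/8355 - 19044/26245261001 = 280640416771073/219279155663355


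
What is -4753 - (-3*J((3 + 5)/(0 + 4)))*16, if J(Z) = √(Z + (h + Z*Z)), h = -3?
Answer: -4753 + 48*√3 ≈ -4669.9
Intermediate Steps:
J(Z) = √(-3 + Z + Z²) (J(Z) = √(Z + (-3 + Z*Z)) = √(Z + (-3 + Z²)) = √(-3 + Z + Z²))
-4753 - (-3*J((3 + 5)/(0 + 4)))*16 = -4753 - (-3*√(-3 + (3 + 5)/(0 + 4) + ((3 + 5)/(0 + 4))²))*16 = -4753 - (-3*√(-3 + 8/4 + (8/4)²))*16 = -4753 - (-3*√(-3 + 8*(¼) + (8*(¼))²))*16 = -4753 - (-3*√(-3 + 2 + 2²))*16 = -4753 - (-3*√(-3 + 2 + 4))*16 = -4753 - (-3*√3)*16 = -4753 - (-48)*√3 = -4753 + 48*√3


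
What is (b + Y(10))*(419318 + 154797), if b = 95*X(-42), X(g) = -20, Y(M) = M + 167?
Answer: -989200145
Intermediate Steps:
Y(M) = 167 + M
b = -1900 (b = 95*(-20) = -1900)
(b + Y(10))*(419318 + 154797) = (-1900 + (167 + 10))*(419318 + 154797) = (-1900 + 177)*574115 = -1723*574115 = -989200145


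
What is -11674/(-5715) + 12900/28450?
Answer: 8116976/3251835 ≈ 2.4961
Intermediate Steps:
-11674/(-5715) + 12900/28450 = -11674*(-1/5715) + 12900*(1/28450) = 11674/5715 + 258/569 = 8116976/3251835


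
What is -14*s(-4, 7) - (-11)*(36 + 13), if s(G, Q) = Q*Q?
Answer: -147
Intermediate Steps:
s(G, Q) = Q²
-14*s(-4, 7) - (-11)*(36 + 13) = -14*7² - (-11)*(36 + 13) = -14*49 - (-11)*49 = -686 - 1*(-539) = -686 + 539 = -147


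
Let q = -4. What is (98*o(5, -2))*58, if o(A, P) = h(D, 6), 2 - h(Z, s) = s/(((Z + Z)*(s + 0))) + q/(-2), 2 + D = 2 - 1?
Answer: 2842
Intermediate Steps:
D = -1 (D = -2 + (2 - 1) = -2 + 1 = -1)
h(Z, s) = -1/(2*Z) (h(Z, s) = 2 - (s/(((Z + Z)*(s + 0))) - 4/(-2)) = 2 - (s/(((2*Z)*s)) - 4*(-1/2)) = 2 - (s/((2*Z*s)) + 2) = 2 - (s*(1/(2*Z*s)) + 2) = 2 - (1/(2*Z) + 2) = 2 - (2 + 1/(2*Z)) = 2 + (-2 - 1/(2*Z)) = -1/(2*Z))
o(A, P) = 1/2 (o(A, P) = -1/2/(-1) = -1/2*(-1) = 1/2)
(98*o(5, -2))*58 = (98*(1/2))*58 = 49*58 = 2842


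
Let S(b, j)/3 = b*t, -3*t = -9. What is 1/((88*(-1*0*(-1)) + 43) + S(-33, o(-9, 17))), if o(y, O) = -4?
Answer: -1/254 ≈ -0.0039370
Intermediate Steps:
t = 3 (t = -1/3*(-9) = 3)
S(b, j) = 9*b (S(b, j) = 3*(b*3) = 3*(3*b) = 9*b)
1/((88*(-1*0*(-1)) + 43) + S(-33, o(-9, 17))) = 1/((88*(-1*0*(-1)) + 43) + 9*(-33)) = 1/((88*(0*(-1)) + 43) - 297) = 1/((88*0 + 43) - 297) = 1/((0 + 43) - 297) = 1/(43 - 297) = 1/(-254) = -1/254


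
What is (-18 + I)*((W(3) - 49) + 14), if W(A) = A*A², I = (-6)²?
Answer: -144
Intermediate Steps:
I = 36
W(A) = A³
(-18 + I)*((W(3) - 49) + 14) = (-18 + 36)*((3³ - 49) + 14) = 18*((27 - 49) + 14) = 18*(-22 + 14) = 18*(-8) = -144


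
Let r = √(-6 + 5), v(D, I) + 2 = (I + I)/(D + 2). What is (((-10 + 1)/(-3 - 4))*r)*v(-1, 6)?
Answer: 90*I/7 ≈ 12.857*I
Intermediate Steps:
v(D, I) = -2 + 2*I/(2 + D) (v(D, I) = -2 + (I + I)/(D + 2) = -2 + (2*I)/(2 + D) = -2 + 2*I/(2 + D))
r = I (r = √(-1) = I ≈ 1.0*I)
(((-10 + 1)/(-3 - 4))*r)*v(-1, 6) = (((-10 + 1)/(-3 - 4))*I)*(2*(-2 + 6 - 1*(-1))/(2 - 1)) = ((-9/(-7))*I)*(2*(-2 + 6 + 1)/1) = ((-9*(-⅐))*I)*(2*1*5) = (9*I/7)*10 = 90*I/7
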